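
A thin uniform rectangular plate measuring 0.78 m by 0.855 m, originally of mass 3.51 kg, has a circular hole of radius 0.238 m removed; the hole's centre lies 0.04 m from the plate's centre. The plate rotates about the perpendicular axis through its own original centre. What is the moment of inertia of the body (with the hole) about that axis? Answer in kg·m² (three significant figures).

Unpierced body about its centre: I₀ = (1/12)M(a²+b²) = (1/12)(3.51)[(0.78)² + (0.855)²] = 0.39178 kg·m².
The removed disk has mass m = M·πr²/(ab) = (3.51)·π(0.238)²/(0.78·0.855) = 0.93659 kg (same uniform areal density).
Its moment of inertia about the rotation axis (parallel-axis theorem): I_hole = (1/2)mr² + md² = (1/2)(0.93659)(0.238)² + (0.93659)(0.04)² = 0.028025 kg·m².
Treating the hole as negative mass, I = I₀ − I_hole = 0.39178 − 0.028025 = 0.36376 kg·m².

0.364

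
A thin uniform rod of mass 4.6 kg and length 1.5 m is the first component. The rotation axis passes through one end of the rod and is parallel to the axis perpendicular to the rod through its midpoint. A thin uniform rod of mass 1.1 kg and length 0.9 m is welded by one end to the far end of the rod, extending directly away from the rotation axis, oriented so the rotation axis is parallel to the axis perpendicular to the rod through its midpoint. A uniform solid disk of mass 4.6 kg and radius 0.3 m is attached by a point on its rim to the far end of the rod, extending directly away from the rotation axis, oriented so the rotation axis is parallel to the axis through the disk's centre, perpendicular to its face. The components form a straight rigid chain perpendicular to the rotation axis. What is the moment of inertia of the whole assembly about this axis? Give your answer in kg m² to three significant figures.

41.4

Thin rod: I_cm = (1/12)ML² = (1/12)(4.6)(1.5)² = 0.8625 kg m²; centre at d = 0.75 m, so the parallel axis theorem gives I = 0.8625 + (4.6)(0.75)² = 3.45 kg m².
Thin rod: I_cm = (1/12)ML² = (1/12)(1.1)(0.9)² = 0.07425 kg m²; centre at d = 0.75 + 0.75 + 0.45 = 1.95 m, so the parallel axis theorem gives I = 0.07425 + (1.1)(1.95)² = 4.257 kg m².
Solid disk: I_cm = (1/2)MR² = (1/2)(4.6)(0.3)² = 0.207 kg m²; centre at d = 0.75 + 0.75 + 0.45 + 0.45 + 0.3 = 2.7 m, so the parallel axis theorem gives I = 0.207 + (4.6)(2.7)² = 33.741 kg m².
Total I = 3.45 + 4.257 + 33.741 = 41.448 kg m².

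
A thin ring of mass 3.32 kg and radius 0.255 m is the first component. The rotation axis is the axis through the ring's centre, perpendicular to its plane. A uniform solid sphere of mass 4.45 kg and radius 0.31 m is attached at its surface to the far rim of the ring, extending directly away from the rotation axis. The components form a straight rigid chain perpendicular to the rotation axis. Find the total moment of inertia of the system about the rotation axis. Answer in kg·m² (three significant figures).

1.81

Thin ring: I_cm = MR² = (3.32)(0.255)² = 0.21588 kg·m²; axis through the centre, so I = 0.21588 kg·m².
Solid sphere: I_cm = (2/5)MR² = (2/5)(4.45)(0.31)² = 0.17106 kg·m²; centre at d = 0.255 + 0.31 = 0.565 m, so I = I_cm + Md² gives I = 0.17106 + (4.45)(0.565)² = 1.5916 kg·m².
Total I = 0.21588 + 1.5916 = 1.8075 kg·m².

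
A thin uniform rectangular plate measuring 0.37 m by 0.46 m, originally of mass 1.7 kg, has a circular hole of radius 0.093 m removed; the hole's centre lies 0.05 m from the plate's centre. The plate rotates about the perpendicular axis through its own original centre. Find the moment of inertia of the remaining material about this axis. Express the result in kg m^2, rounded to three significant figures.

Unpierced body about its centre: I₀ = (1/12)M(a²+b²) = (1/12)(1.7)[(0.37)² + (0.46)²] = 0.049371 kg m^2.
The removed disk has mass m = M·πr²/(ab) = (1.7)·π(0.093)²/(0.37·0.46) = 0.2714 kg (same uniform areal density).
Its moment of inertia about the rotation axis (parallel-axis theorem): I_hole = (1/2)mr² + md² = (1/2)(0.2714)(0.093)² + (0.2714)(0.05)² = 0.0018521 kg m^2.
Treating the hole as negative mass, I = I₀ − I_hole = 0.049371 − 0.0018521 = 0.047519 kg m^2.

0.0475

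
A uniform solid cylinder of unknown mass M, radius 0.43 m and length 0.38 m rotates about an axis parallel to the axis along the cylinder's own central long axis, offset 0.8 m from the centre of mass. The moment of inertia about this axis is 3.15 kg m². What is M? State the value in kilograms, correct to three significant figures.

4.30

I = I_cm + Md² = (1/2)MR² + Md² = M·[0.5·(0.43)² + (0.8)²] = M·0.73245.
So M = 3.15 / 0.73245 = 4.3006 kg.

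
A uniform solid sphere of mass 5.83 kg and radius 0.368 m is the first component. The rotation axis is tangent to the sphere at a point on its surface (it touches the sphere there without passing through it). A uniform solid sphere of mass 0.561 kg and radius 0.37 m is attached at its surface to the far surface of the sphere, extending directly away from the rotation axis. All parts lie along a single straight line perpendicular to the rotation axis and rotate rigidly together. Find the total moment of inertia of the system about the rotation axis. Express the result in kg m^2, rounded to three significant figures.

Solid sphere: I_cm = (2/5)MR² = (2/5)(5.83)(0.368)² = 0.31581 kg m^2; centre at d = 0.368 m, so I = I_cm + Md² gives I = 0.31581 + (5.83)(0.368)² = 1.1053 kg m^2.
Solid sphere: I_cm = (2/5)MR² = (2/5)(0.561)(0.37)² = 0.03072 kg m^2; centre at d = 0.368 + 0.368 + 0.37 = 1.106 m, so I = I_cm + Md² gives I = 0.03072 + (0.561)(1.106)² = 0.71696 kg m^2.
Total I = 1.1053 + 0.71696 = 1.8223 kg m^2.

1.82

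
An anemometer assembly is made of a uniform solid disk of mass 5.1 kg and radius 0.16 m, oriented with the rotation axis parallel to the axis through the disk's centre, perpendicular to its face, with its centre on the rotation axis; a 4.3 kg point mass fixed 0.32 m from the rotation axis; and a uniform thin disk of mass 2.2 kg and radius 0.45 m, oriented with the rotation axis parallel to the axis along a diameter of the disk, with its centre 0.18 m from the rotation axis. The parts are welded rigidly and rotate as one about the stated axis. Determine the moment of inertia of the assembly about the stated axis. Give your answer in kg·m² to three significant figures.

0.688

Solid disk: I_cm = (1/2)MR² = (1/2)(5.1)(0.16)² = 0.06528 kg·m²; axis through the centre, so I = 0.06528 kg·m².
Point mass: I_cm = 0; centre at d = 0.32 m, so the parallel axis theorem gives I = 0 + (4.3)(0.32)² = 0.44032 kg·m².
Thin disk: I_cm = (1/4)MR² = (1/4)(2.2)(0.45)² = 0.11138 kg·m²; centre at d = 0.18 m, so the parallel axis theorem gives I = 0.11138 + (2.2)(0.18)² = 0.18266 kg·m².
Total I = 0.06528 + 0.44032 + 0.18266 = 0.68826 kg·m².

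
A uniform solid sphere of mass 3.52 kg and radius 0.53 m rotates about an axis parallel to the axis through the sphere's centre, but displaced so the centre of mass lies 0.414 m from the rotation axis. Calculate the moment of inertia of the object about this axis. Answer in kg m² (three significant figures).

0.999

I_cm = (2/5)MR² = (2/5)(3.52)(0.53)² = 0.39551 kg m²; centre at d = 0.414 m, so I = I_cm + Md² gives I = 0.39551 + (3.52)(0.414)² = 0.99882 kg m².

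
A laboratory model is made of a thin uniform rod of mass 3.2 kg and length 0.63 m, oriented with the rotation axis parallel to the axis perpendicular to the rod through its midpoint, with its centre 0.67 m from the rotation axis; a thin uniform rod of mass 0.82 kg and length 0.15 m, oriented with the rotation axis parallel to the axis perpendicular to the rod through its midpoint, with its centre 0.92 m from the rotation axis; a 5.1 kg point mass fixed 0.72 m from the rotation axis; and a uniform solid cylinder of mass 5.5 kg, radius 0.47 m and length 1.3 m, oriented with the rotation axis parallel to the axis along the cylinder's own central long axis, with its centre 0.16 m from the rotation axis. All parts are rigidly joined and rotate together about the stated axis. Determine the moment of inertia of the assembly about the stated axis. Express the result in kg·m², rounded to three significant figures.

5.63

Thin rod: I_cm = (1/12)ML² = (1/12)(3.2)(0.63)² = 0.10584 kg·m²; centre at d = 0.67 m, so I = I_cm + Md² gives I = 0.10584 + (3.2)(0.67)² = 1.5423 kg·m².
Thin rod: I_cm = (1/12)ML² = (1/12)(0.82)(0.15)² = 0.0015375 kg·m²; centre at d = 0.92 m, so I = I_cm + Md² gives I = 0.0015375 + (0.82)(0.92)² = 0.69559 kg·m².
Point mass: I_cm = 0; centre at d = 0.72 m, so I = I_cm + Md² gives I = 0 + (5.1)(0.72)² = 2.6438 kg·m².
Solid cylinder: I_cm = (1/2)MR² = (1/2)(5.5)(0.47)² = 0.60747 kg·m²; centre at d = 0.16 m, so I = I_cm + Md² gives I = 0.60747 + (5.5)(0.16)² = 0.74828 kg·m².
Total I = 1.5423 + 0.69559 + 2.6438 + 0.74828 = 5.63 kg·m².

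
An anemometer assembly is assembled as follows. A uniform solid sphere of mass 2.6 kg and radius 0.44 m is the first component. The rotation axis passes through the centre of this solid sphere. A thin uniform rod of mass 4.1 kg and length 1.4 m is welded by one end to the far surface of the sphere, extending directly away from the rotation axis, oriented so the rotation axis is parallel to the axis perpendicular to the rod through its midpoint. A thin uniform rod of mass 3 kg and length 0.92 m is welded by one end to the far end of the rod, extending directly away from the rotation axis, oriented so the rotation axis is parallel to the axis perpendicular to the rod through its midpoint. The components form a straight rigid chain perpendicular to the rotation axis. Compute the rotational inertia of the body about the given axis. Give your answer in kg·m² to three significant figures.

Solid sphere: I_cm = (2/5)MR² = (2/5)(2.6)(0.44)² = 0.20134 kg·m²; axis through the centre, so I = 0.20134 kg·m².
Thin rod: I_cm = (1/12)ML² = (1/12)(4.1)(1.4)² = 0.66967 kg·m²; centre at d = 0.44 + 0.7 = 1.14 m, so I = I_cm + Md² gives I = 0.66967 + (4.1)(1.14)² = 5.998 kg·m².
Thin rod: I_cm = (1/12)ML² = (1/12)(3)(0.92)² = 0.2116 kg·m²; centre at d = 0.44 + 0.7 + 0.7 + 0.46 = 2.3 m, so I = I_cm + Md² gives I = 0.2116 + (3)(2.3)² = 16.082 kg·m².
Total I = 0.20134 + 5.998 + 16.082 = 22.281 kg·m².

22.3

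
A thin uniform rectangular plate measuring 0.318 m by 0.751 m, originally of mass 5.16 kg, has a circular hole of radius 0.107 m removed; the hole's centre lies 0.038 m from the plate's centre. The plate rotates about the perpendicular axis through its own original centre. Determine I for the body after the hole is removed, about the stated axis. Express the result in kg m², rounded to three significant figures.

Unpierced body about its centre: I₀ = (1/12)M(a²+b²) = (1/12)(5.16)[(0.318)² + (0.751)²] = 0.286 kg m².
The removed disk has mass m = M·πr²/(ab) = (5.16)·π(0.107)²/(0.318·0.751) = 0.77714 kg (same uniform areal density).
Its moment of inertia about the rotation axis (parallel-axis theorem): I_hole = (1/2)mr² + md² = (1/2)(0.77714)(0.107)² + (0.77714)(0.038)² = 0.0055709 kg m².
Treating the hole as negative mass, I = I₀ − I_hole = 0.286 − 0.0055709 = 0.28043 kg m².

0.280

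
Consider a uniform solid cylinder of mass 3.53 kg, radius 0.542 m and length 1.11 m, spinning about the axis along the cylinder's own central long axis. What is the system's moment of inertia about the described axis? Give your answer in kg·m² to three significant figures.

I_cm = (1/2)MR² = (1/2)(3.53)(0.542)² = 0.51849 kg·m²; axis through the centre, so I = 0.51849 kg·m².

0.518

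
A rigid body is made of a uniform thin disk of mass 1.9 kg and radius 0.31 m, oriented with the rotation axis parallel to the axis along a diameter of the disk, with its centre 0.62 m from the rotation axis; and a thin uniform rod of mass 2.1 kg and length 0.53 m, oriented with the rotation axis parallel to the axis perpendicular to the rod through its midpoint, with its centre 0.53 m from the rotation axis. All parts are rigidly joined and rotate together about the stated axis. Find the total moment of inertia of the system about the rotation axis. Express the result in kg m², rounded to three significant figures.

1.42

Thin disk: I_cm = (1/4)MR² = (1/4)(1.9)(0.31)² = 0.045648 kg m²; centre at d = 0.62 m, so the parallel axis theorem gives I = 0.045648 + (1.9)(0.62)² = 0.77601 kg m².
Thin rod: I_cm = (1/12)ML² = (1/12)(2.1)(0.53)² = 0.049158 kg m²; centre at d = 0.53 m, so the parallel axis theorem gives I = 0.049158 + (2.1)(0.53)² = 0.63905 kg m².
Total I = 0.77601 + 0.63905 = 1.4151 kg m².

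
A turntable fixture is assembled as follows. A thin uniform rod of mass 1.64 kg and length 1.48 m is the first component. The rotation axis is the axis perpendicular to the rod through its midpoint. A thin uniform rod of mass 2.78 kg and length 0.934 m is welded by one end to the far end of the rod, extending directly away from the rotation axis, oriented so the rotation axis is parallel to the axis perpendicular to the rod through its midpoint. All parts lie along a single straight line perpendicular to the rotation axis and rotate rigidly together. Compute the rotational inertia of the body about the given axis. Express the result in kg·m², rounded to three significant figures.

Thin rod: I_cm = (1/12)ML² = (1/12)(1.64)(1.48)² = 0.29935 kg·m²; axis through the centre, so I = 0.29935 kg·m².
Thin rod: I_cm = (1/12)ML² = (1/12)(2.78)(0.934)² = 0.2021 kg·m²; centre at d = 0.74 + 0.467 = 1.207 m, so the parallel axis theorem gives I = 0.2021 + (2.78)(1.207)² = 4.2521 kg·m².
Total I = 0.29935 + 4.2521 = 4.5515 kg·m².

4.55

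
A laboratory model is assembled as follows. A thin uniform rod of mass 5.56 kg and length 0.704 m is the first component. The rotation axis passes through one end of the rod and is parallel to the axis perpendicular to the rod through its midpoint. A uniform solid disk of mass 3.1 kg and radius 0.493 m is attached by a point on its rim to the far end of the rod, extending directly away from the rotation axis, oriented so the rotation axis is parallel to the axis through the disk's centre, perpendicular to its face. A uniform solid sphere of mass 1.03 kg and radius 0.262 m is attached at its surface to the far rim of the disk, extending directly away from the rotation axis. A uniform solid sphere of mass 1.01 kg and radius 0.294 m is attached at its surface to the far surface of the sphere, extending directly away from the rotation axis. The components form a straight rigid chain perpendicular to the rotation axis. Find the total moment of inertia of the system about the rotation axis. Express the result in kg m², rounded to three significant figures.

16.1

Thin rod: I_cm = (1/12)ML² = (1/12)(5.56)(0.704)² = 0.22964 kg m²; centre at d = 0.352 m, so I = I_cm + Md² gives I = 0.22964 + (5.56)(0.352)² = 0.91854 kg m².
Solid disk: I_cm = (1/2)MR² = (1/2)(3.1)(0.493)² = 0.37673 kg m²; centre at d = 0.352 + 0.352 + 0.493 = 1.197 m, so I = I_cm + Md² gives I = 0.37673 + (3.1)(1.197)² = 4.8184 kg m².
Solid sphere: I_cm = (2/5)MR² = (2/5)(1.03)(0.262)² = 0.028281 kg m²; centre at d = 0.352 + 0.352 + 0.493 + 0.493 + 0.262 = 1.952 m, so I = I_cm + Md² gives I = 0.028281 + (1.03)(1.952)² = 3.9529 kg m².
Solid sphere: I_cm = (2/5)MR² = (2/5)(1.01)(0.294)² = 0.03492 kg m²; centre at d = 0.352 + 0.352 + 0.493 + 0.493 + 0.262 + 0.262 + 0.294 = 2.508 m, so I = I_cm + Md² gives I = 0.03492 + (1.01)(2.508)² = 6.3879 kg m².
Total I = 0.91854 + 4.8184 + 3.9529 + 6.3879 = 16.078 kg m².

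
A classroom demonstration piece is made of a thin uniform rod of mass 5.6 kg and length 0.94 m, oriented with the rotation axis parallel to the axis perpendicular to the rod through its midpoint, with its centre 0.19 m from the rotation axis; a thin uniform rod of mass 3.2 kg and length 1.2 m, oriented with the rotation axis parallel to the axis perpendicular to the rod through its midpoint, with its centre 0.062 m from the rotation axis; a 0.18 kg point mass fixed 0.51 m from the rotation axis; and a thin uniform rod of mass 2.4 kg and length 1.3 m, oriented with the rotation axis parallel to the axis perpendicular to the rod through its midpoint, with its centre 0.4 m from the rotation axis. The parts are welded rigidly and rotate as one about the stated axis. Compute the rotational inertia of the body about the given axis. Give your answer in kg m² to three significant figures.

1.78

Thin rod: I_cm = (1/12)ML² = (1/12)(5.6)(0.94)² = 0.41235 kg m²; centre at d = 0.19 m, so the parallel axis theorem gives I = 0.41235 + (5.6)(0.19)² = 0.61451 kg m².
Thin rod: I_cm = (1/12)ML² = (1/12)(3.2)(1.2)² = 0.384 kg m²; centre at d = 0.062 m, so the parallel axis theorem gives I = 0.384 + (3.2)(0.062)² = 0.3963 kg m².
Point mass: I_cm = 0; centre at d = 0.51 m, so the parallel axis theorem gives I = 0 + (0.18)(0.51)² = 0.046818 kg m².
Thin rod: I_cm = (1/12)ML² = (1/12)(2.4)(1.3)² = 0.338 kg m²; centre at d = 0.4 m, so the parallel axis theorem gives I = 0.338 + (2.4)(0.4)² = 0.722 kg m².
Total I = 0.61451 + 0.3963 + 0.046818 + 0.722 = 1.7796 kg m².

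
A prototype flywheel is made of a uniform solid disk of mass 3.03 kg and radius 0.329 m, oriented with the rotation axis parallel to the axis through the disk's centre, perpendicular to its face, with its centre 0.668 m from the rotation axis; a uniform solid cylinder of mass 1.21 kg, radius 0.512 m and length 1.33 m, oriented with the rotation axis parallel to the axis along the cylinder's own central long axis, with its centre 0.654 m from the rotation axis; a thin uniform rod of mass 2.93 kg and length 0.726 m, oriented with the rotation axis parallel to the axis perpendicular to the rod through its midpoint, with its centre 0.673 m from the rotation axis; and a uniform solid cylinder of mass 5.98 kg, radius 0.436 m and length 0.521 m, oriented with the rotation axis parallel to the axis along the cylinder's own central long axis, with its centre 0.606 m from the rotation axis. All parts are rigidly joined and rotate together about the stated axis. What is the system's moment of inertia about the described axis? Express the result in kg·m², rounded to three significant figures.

6.41

Solid disk: I_cm = (1/2)MR² = (1/2)(3.03)(0.329)² = 0.16399 kg·m²; centre at d = 0.668 m, so the parallel axis theorem gives I = 0.16399 + (3.03)(0.668)² = 1.516 kg·m².
Solid cylinder: I_cm = (1/2)MR² = (1/2)(1.21)(0.512)² = 0.1586 kg·m²; centre at d = 0.654 m, so the parallel axis theorem gives I = 0.1586 + (1.21)(0.654)² = 0.67613 kg·m².
Thin rod: I_cm = (1/12)ML² = (1/12)(2.93)(0.726)² = 0.12869 kg·m²; centre at d = 0.673 m, so the parallel axis theorem gives I = 0.12869 + (2.93)(0.673)² = 1.4558 kg·m².
Solid cylinder: I_cm = (1/2)MR² = (1/2)(5.98)(0.436)² = 0.56839 kg·m²; centre at d = 0.606 m, so the parallel axis theorem gives I = 0.56839 + (5.98)(0.606)² = 2.7645 kg·m².
Total I = 1.516 + 0.67613 + 1.4558 + 2.7645 = 6.4124 kg·m².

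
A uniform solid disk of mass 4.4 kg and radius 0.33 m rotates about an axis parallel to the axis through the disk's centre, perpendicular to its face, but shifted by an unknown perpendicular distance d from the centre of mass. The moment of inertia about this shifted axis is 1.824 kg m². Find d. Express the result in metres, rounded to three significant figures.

About the centre-of-mass axis, I_cm = (1/2)MR² = (1/2)(4.4)(0.33)² = 0.23958 kg m².
Parallel axis theorem: I = I_cm + Md², so Md² = 1.824 − 0.23958 = 1.5844 kg m².
d = √(1.5844 / 4.4) = 0.60008 m.

0.600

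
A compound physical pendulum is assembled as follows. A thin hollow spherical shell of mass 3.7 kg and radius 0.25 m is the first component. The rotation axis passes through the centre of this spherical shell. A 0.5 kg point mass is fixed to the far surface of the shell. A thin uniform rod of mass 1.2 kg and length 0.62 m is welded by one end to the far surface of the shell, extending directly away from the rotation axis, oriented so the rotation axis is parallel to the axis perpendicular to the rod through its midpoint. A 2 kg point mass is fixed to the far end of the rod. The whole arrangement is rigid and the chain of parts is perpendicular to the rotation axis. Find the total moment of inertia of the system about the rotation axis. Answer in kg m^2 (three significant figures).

2.11

Spherical shell: I_cm = (2/3)MR² = (2/3)(3.7)(0.25)² = 0.15417 kg m^2; axis through the centre, so I = 0.15417 kg m^2.
Point mass: I_cm = 0; centre at d = 0.25 m, so the parallel axis theorem gives I = 0 + (0.5)(0.25)² = 0.03125 kg m^2.
Thin rod: I_cm = (1/12)ML² = (1/12)(1.2)(0.62)² = 0.03844 kg m^2; centre at d = 0.25 + 0.31 = 0.56 m, so the parallel axis theorem gives I = 0.03844 + (1.2)(0.56)² = 0.41476 kg m^2.
Point mass: I_cm = 0; centre at d = 0.25 + 0.31 + 0.31 = 0.87 m, so the parallel axis theorem gives I = 0 + (2)(0.87)² = 1.5138 kg m^2.
Total I = 0.15417 + 0.03125 + 0.41476 + 1.5138 = 2.114 kg m^2.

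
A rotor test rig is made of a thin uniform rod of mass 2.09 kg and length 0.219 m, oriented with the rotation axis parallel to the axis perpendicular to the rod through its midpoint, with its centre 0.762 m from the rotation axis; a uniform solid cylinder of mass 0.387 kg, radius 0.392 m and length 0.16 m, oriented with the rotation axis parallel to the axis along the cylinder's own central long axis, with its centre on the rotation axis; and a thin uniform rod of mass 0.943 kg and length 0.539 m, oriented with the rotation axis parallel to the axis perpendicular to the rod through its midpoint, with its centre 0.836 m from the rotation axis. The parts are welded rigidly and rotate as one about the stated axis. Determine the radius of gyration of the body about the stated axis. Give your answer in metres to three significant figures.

Thin rod: I_cm = (1/12)ML² = (1/12)(2.09)(0.219)² = 0.0083532 kg m²; centre at d = 0.762 m, so I = I_cm + Md² gives I = 0.0083532 + (2.09)(0.762)² = 1.2219 kg m².
Solid cylinder: I_cm = (1/2)MR² = (1/2)(0.387)(0.392)² = 0.029734 kg m²; axis through the centre, so I = 0.029734 kg m².
Thin rod: I_cm = (1/12)ML² = (1/12)(0.943)(0.539)² = 0.02283 kg m²; centre at d = 0.836 m, so I = I_cm + Md² gives I = 0.02283 + (0.943)(0.836)² = 0.68189 kg m².
Total I = 1.9335 kg m²; total mass M = 3.42 kg.
k = √(I/M) = √(1.9335/3.42) = 0.7519 m.

0.752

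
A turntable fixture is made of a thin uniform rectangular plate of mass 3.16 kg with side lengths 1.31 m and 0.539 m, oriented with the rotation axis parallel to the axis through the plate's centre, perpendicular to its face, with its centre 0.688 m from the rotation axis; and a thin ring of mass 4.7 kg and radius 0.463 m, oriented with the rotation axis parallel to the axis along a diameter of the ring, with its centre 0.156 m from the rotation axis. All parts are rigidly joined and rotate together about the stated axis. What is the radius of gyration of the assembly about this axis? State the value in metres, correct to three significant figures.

0.580

Rectangular plate: I_cm = (1/12)M(a²+b²) = (1/12)(3.16)[(1.31)² + (0.539)²] = 0.52841 kg m²; centre at d = 0.688 m, so the parallel axis theorem gives I = 0.52841 + (3.16)(0.688)² = 2.0242 kg m².
Thin ring: I_cm = (1/2)MR² = (1/2)(4.7)(0.463)² = 0.50377 kg m²; centre at d = 0.156 m, so the parallel axis theorem gives I = 0.50377 + (4.7)(0.156)² = 0.61815 kg m².
Total I = 2.6423 kg m²; total mass M = 7.86 kg.
k = √(I/M) = √(2.6423/7.86) = 0.5798 m.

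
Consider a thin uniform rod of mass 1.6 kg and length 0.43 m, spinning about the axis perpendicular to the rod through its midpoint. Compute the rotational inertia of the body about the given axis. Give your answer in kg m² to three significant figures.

0.0247

I_cm = (1/12)ML² = (1/12)(1.6)(0.43)² = 0.024653 kg m²; axis through the centre, so I = 0.024653 kg m².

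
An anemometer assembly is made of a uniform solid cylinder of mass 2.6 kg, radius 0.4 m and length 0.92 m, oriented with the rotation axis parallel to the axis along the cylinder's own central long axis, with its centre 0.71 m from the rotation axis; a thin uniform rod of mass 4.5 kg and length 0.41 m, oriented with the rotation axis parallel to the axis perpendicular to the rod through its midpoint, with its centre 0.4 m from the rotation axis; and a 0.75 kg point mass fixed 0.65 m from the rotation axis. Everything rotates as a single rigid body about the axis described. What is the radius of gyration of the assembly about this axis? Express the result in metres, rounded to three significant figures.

0.578

Solid cylinder: I_cm = (1/2)MR² = (1/2)(2.6)(0.4)² = 0.208 kg·m²; centre at d = 0.71 m, so I = I_cm + Md² gives I = 0.208 + (2.6)(0.71)² = 1.5187 kg·m².
Thin rod: I_cm = (1/12)ML² = (1/12)(4.5)(0.41)² = 0.063037 kg·m²; centre at d = 0.4 m, so I = I_cm + Md² gives I = 0.063037 + (4.5)(0.4)² = 0.78304 kg·m².
Point mass: I_cm = 0; centre at d = 0.65 m, so I = I_cm + Md² gives I = 0 + (0.75)(0.65)² = 0.31688 kg·m².
Total I = 2.6186 kg·m²; total mass M = 7.85 kg.
k = √(I/M) = √(2.6186/7.85) = 0.57756 m.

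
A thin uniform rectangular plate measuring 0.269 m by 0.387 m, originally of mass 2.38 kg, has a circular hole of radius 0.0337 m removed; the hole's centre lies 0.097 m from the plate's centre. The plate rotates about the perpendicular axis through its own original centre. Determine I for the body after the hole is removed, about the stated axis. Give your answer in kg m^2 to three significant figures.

Unpierced body about its centre: I₀ = (1/12)M(a²+b²) = (1/12)(2.38)[(0.269)² + (0.387)²] = 0.044056 kg m^2.
The removed disk has mass m = M·πr²/(ab) = (2.38)·π(0.0337)²/(0.269·0.387) = 0.081569 kg (same uniform areal density).
Its moment of inertia about the rotation axis (parallel-axis theorem): I_hole = (1/2)mr² + md² = (1/2)(0.081569)(0.0337)² + (0.081569)(0.097)² = 0.0008138 kg m^2.
Treating the hole as negative mass, I = I₀ − I_hole = 0.044056 − 0.0008138 = 0.043242 kg m^2.

0.0432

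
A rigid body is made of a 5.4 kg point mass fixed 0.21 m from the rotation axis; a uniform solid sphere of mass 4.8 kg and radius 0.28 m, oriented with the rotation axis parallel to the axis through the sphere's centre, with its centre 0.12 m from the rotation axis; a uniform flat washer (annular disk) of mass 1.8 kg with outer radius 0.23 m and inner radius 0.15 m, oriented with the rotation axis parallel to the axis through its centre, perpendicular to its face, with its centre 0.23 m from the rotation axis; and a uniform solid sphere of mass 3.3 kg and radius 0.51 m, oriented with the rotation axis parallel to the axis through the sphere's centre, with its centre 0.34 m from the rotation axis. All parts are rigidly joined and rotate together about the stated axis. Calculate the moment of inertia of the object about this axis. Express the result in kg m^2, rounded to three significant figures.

1.35

Point mass: I_cm = 0; centre at d = 0.21 m, so I = I_cm + Md² gives I = 0 + (5.4)(0.21)² = 0.23814 kg m^2.
Solid sphere: I_cm = (2/5)MR² = (2/5)(4.8)(0.28)² = 0.15053 kg m^2; centre at d = 0.12 m, so I = I_cm + Md² gives I = 0.15053 + (4.8)(0.12)² = 0.21965 kg m^2.
Annular disk: I_cm = (1/2)M(R²+r²) = (1/2)(1.8)[(0.23)² + (0.15)²] = 0.06786 kg m^2; centre at d = 0.23 m, so I = I_cm + Md² gives I = 0.06786 + (1.8)(0.23)² = 0.16308 kg m^2.
Solid sphere: I_cm = (2/5)MR² = (2/5)(3.3)(0.51)² = 0.34333 kg m^2; centre at d = 0.34 m, so I = I_cm + Md² gives I = 0.34333 + (3.3)(0.34)² = 0.72481 kg m^2.
Total I = 0.23814 + 0.21965 + 0.16308 + 0.72481 = 1.3457 kg m^2.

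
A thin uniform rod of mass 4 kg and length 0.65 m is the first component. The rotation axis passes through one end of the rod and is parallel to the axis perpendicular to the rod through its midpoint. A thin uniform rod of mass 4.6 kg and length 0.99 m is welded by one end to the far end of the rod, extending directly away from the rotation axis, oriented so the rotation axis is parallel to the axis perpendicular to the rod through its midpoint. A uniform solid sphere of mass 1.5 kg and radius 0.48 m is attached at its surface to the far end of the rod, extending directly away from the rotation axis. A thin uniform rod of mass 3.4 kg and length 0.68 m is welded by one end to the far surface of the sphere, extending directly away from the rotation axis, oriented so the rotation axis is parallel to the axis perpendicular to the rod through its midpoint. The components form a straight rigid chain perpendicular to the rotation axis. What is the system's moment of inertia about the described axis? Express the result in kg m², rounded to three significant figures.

43.4

Thin rod: I_cm = (1/12)ML² = (1/12)(4)(0.65)² = 0.14083 kg m²; centre at d = 0.325 m, so the parallel axis theorem gives I = 0.14083 + (4)(0.325)² = 0.56333 kg m².
Thin rod: I_cm = (1/12)ML² = (1/12)(4.6)(0.99)² = 0.3757 kg m²; centre at d = 0.325 + 0.325 + 0.495 = 1.145 m, so the parallel axis theorem gives I = 0.3757 + (4.6)(1.145)² = 6.4064 kg m².
Solid sphere: I_cm = (2/5)MR² = (2/5)(1.5)(0.48)² = 0.13824 kg m²; centre at d = 0.325 + 0.325 + 0.495 + 0.495 + 0.48 = 2.12 m, so the parallel axis theorem gives I = 0.13824 + (1.5)(2.12)² = 6.8798 kg m².
Thin rod: I_cm = (1/12)ML² = (1/12)(3.4)(0.68)² = 0.13101 kg m²; centre at d = 0.325 + 0.325 + 0.495 + 0.495 + 0.48 + 0.48 + 0.34 = 2.94 m, so the parallel axis theorem gives I = 0.13101 + (3.4)(2.94)² = 29.519 kg m².
Total I = 0.56333 + 6.4064 + 6.8798 + 29.519 = 43.369 kg m².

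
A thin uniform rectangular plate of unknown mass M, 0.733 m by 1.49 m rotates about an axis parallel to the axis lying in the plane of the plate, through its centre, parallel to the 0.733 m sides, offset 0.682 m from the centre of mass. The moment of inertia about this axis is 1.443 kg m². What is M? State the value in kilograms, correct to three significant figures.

2.22

I = I_cm + Md² = (1/12)Mb² + Md² = M·[0.0833333·(1.49)² + (0.682)²] = M·0.65013.
So M = 1.443 / 0.65013 = 2.2195 kg.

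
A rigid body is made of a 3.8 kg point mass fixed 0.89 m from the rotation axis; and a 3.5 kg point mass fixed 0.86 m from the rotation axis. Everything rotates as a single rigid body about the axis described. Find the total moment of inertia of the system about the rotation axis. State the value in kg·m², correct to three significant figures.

Point mass: I_cm = 0; centre at d = 0.89 m, so the parallel axis theorem gives I = 0 + (3.8)(0.89)² = 3.01 kg·m².
Point mass: I_cm = 0; centre at d = 0.86 m, so the parallel axis theorem gives I = 0 + (3.5)(0.86)² = 2.5886 kg·m².
Total I = 3.01 + 2.5886 = 5.5986 kg·m².

5.60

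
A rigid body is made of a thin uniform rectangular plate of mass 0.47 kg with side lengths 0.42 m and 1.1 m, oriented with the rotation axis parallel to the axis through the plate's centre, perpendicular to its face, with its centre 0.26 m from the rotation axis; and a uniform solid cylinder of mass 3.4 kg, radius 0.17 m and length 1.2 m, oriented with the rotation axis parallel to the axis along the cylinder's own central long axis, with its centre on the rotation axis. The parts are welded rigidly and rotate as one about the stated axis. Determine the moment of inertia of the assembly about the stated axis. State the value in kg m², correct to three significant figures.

0.135

Rectangular plate: I_cm = (1/12)M(a²+b²) = (1/12)(0.47)[(0.42)² + (1.1)²] = 0.054301 kg m²; centre at d = 0.26 m, so the parallel axis theorem gives I = 0.054301 + (0.47)(0.26)² = 0.086073 kg m².
Solid cylinder: I_cm = (1/2)MR² = (1/2)(3.4)(0.17)² = 0.04913 kg m²; axis through the centre, so I = 0.04913 kg m².
Total I = 0.086073 + 0.04913 = 0.1352 kg m².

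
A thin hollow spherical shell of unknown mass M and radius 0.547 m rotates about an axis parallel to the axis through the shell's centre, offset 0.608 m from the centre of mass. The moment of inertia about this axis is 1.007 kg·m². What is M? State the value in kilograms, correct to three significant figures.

I = I_cm + Md² = (2/3)MR² + Md² = M·[0.666667·(0.547)² + (0.608)²] = M·0.56914.
So M = 1.007 / 0.56914 = 1.7693 kg.

1.77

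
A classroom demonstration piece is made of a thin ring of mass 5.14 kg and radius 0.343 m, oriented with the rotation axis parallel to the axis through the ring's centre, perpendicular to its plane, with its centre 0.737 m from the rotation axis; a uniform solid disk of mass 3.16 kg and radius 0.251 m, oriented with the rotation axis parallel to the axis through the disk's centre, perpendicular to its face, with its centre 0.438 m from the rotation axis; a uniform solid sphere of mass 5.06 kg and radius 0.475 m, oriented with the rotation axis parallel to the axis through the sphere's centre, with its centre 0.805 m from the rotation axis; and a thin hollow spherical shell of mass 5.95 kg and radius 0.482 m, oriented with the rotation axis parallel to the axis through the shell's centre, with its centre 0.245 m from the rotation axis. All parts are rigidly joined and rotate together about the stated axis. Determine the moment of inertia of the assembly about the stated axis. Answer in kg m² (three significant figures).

9.12

Thin ring: I_cm = MR² = (5.14)(0.343)² = 0.60472 kg m²; centre at d = 0.737 m, so the parallel axis theorem gives I = 0.60472 + (5.14)(0.737)² = 3.3966 kg m².
Solid disk: I_cm = (1/2)MR² = (1/2)(3.16)(0.251)² = 0.099542 kg m²; centre at d = 0.438 m, so the parallel axis theorem gives I = 0.099542 + (3.16)(0.438)² = 0.70577 kg m².
Solid sphere: I_cm = (2/5)MR² = (2/5)(5.06)(0.475)² = 0.45666 kg m²; centre at d = 0.805 m, so the parallel axis theorem gives I = 0.45666 + (5.06)(0.805)² = 3.7357 kg m².
Spherical shell: I_cm = (2/3)MR² = (2/3)(5.95)(0.482)² = 0.92155 kg m²; centre at d = 0.245 m, so the parallel axis theorem gives I = 0.92155 + (5.95)(0.245)² = 1.2787 kg m².
Total I = 3.3966 + 0.70577 + 3.7357 + 1.2787 = 9.1167 kg m².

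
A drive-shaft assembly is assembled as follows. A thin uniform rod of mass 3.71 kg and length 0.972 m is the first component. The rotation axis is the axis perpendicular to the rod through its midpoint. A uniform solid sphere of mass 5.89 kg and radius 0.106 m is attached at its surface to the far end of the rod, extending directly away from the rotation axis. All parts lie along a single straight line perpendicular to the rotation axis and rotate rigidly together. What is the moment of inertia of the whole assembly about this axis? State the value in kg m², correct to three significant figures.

Thin rod: I_cm = (1/12)ML² = (1/12)(3.71)(0.972)² = 0.2921 kg m²; axis through the centre, so I = 0.2921 kg m².
Solid sphere: I_cm = (2/5)MR² = (2/5)(5.89)(0.106)² = 0.026472 kg m²; centre at d = 0.486 + 0.106 = 0.592 m, so I = I_cm + Md² gives I = 0.026472 + (5.89)(0.592)² = 2.0907 kg m².
Total I = 0.2921 + 2.0907 = 2.3828 kg m².

2.38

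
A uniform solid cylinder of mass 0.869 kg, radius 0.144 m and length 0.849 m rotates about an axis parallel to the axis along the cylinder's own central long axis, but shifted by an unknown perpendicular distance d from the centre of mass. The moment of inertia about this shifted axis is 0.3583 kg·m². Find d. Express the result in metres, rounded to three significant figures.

0.634

About the centre-of-mass axis, I_cm = (1/2)MR² = (1/2)(0.869)(0.144)² = 0.0090098 kg·m².
Parallel axis theorem: I = I_cm + Md², so Md² = 0.3583 − 0.0090098 = 0.34929 kg·m².
d = √(0.34929 / 0.869) = 0.63399 m.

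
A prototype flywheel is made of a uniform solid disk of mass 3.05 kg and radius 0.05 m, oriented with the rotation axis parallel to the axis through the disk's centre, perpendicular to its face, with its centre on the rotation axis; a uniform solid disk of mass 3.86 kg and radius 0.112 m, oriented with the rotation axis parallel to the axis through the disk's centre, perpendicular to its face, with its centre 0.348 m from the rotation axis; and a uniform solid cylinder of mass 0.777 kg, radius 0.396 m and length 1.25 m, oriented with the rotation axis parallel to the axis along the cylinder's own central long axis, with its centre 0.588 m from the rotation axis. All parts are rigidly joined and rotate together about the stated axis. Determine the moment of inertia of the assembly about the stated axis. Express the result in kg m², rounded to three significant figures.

0.825

Solid disk: I_cm = (1/2)MR² = (1/2)(3.05)(0.05)² = 0.0038125 kg m²; axis through the centre, so I = 0.0038125 kg m².
Solid disk: I_cm = (1/2)MR² = (1/2)(3.86)(0.112)² = 0.02421 kg m²; centre at d = 0.348 m, so I = I_cm + Md² gives I = 0.02421 + (3.86)(0.348)² = 0.49167 kg m².
Solid cylinder: I_cm = (1/2)MR² = (1/2)(0.777)(0.396)² = 0.060923 kg m²; centre at d = 0.588 m, so I = I_cm + Md² gives I = 0.060923 + (0.777)(0.588)² = 0.32957 kg m².
Total I = 0.0038125 + 0.49167 + 0.32957 = 0.82505 kg m².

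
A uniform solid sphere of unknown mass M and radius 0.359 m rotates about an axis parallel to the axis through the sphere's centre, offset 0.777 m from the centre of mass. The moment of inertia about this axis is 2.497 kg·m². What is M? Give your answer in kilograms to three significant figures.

I = I_cm + Md² = (2/5)MR² + Md² = M·[0.4·(0.359)² + (0.777)²] = M·0.65528.
So M = 2.497 / 0.65528 = 3.8106 kg.

3.81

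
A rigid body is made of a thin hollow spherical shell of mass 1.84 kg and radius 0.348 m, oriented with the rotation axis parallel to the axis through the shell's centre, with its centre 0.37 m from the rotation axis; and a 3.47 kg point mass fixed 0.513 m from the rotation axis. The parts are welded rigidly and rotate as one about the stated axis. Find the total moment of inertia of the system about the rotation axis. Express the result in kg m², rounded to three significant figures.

1.31

Spherical shell: I_cm = (2/3)MR² = (2/3)(1.84)(0.348)² = 0.14855 kg m²; centre at d = 0.37 m, so the parallel axis theorem gives I = 0.14855 + (1.84)(0.37)² = 0.40045 kg m².
Point mass: I_cm = 0; centre at d = 0.513 m, so the parallel axis theorem gives I = 0 + (3.47)(0.513)² = 0.9132 kg m².
Total I = 0.40045 + 0.9132 = 1.3136 kg m².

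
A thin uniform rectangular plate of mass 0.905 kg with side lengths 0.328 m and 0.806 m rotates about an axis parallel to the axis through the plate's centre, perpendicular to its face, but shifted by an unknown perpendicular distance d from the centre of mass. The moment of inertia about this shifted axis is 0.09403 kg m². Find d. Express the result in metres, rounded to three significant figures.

About the centre-of-mass axis, I_cm = (1/12)M(a²+b²) = (1/12)(0.905)[(0.328)² + (0.806)²] = 0.057107 kg m².
Parallel axis theorem: I = I_cm + Md², so Md² = 0.09403 − 0.057107 = 0.036923 kg m².
d = √(0.036923 / 0.905) = 0.20199 m.

0.202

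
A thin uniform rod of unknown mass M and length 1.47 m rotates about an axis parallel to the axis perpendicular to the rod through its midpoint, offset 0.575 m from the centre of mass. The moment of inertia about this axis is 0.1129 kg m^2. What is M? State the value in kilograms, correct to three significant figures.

0.221

I = I_cm + Md² = (1/12)ML² + Md² = M·[0.0833333·(1.47)² + (0.575)²] = M·0.5107.
So M = 0.1129 / 0.5107 = 0.22107 kg.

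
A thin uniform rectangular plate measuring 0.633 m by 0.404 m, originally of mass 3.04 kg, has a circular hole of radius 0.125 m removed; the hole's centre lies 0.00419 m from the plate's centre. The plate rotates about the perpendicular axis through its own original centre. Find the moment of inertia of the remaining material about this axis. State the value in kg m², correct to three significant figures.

0.138

Unpierced body about its centre: I₀ = (1/12)M(a²+b²) = (1/12)(3.04)[(0.633)² + (0.404)²] = 0.14286 kg m².
The removed disk has mass m = M·πr²/(ab) = (3.04)·π(0.125)²/(0.633·0.404) = 0.58352 kg (same uniform areal density).
Its moment of inertia about the rotation axis (parallel-axis theorem): I_hole = (1/2)mr² + md² = (1/2)(0.58352)(0.125)² + (0.58352)(0.00419)² = 0.004569 kg m².
Treating the hole as negative mass, I = I₀ − I_hole = 0.14286 − 0.004569 = 0.13829 kg m².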